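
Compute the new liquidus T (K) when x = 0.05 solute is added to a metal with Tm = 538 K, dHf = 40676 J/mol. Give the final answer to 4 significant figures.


dT = R*Tm^2*x / dHf
dT = 8.314 * 538^2 * 0.05 / 40676
dT = 2.95806 K
T_new = 538 - 2.95806 = 535 K


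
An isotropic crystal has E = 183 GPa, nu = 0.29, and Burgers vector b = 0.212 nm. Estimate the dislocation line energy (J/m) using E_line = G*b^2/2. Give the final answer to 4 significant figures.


Step 1: G = E / (2*(1+nu))
G = 183 / (2*(1+0.29)) = 70.9302 GPa = 7.09302e+10 Pa
Step 2: E_line = G*b^2/2
b = 0.212 nm = 2.12e-10 m
E_line = 0.5 * 7.09302e+10 * (2.12e-10)^2 = 1.594e-09 J/m


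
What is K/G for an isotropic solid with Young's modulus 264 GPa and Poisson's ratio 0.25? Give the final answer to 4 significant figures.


G = E / (2*(1+nu))
G = 264 / (2*(1+0.25)) = 105.6 GPa
K = E / (3*(1-2*nu))
K = 264 / (3*(1-2*0.25)) = 176 GPa
K/G = 176 / 105.6 = 1.667


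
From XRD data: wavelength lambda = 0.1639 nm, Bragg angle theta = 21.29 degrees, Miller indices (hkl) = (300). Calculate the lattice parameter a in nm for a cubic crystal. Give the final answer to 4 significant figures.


d = lambda / (2*sin(theta))
d = 0.1639 / (2*sin(21.29 deg))
d = 0.225702 nm
a = d * sqrt(h^2+k^2+l^2) = 0.225702 * sqrt(9)
a = 0.6771 nm


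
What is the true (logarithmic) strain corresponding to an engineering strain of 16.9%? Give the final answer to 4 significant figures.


epsilon_true = ln(1 + epsilon_eng)
epsilon_true = ln(1 + 0.169)
epsilon_true = 0.1561


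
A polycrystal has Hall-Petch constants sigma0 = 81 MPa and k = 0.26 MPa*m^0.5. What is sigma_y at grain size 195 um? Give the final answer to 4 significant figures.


sigma_y = sigma0 + k / sqrt(d)
d = 195 um = 1.95e-04 m
sigma_y = 81 + 0.26 / sqrt(1.95e-04)
sigma_y = 99.62 MPa


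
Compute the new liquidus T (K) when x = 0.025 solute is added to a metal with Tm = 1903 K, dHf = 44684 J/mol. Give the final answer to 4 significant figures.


dT = R*Tm^2*x / dHf
dT = 8.314 * 1903^2 * 0.025 / 44684
dT = 16.8452 K
T_new = 1903 - 16.8452 = 1886 K


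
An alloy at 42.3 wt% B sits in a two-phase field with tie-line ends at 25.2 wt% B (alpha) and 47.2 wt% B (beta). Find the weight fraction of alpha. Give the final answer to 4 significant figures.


f_alpha = (C_beta - C0) / (C_beta - C_alpha)
f_alpha = (47.2 - 42.3) / (47.2 - 25.2)
f_alpha = 0.2227


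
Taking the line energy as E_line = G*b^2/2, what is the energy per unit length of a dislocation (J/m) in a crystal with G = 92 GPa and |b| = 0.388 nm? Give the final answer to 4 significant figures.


E = G*b^2/2
b = 0.388 nm = 3.88e-10 m
G = 92 GPa = 9.2e+10 Pa
E = 0.5 * 9.2e+10 * (3.88e-10)^2
E = 6.925e-09 J/m


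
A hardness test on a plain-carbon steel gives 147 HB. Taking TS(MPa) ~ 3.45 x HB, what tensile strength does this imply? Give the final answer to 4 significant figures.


TS (MPa) = 3.45 * HB
TS = 3.45 * 147
TS = 507.2 MPa


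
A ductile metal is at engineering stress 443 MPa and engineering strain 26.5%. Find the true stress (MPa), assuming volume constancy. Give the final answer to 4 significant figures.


sigma_true = sigma_eng * (1 + epsilon_eng)
sigma_true = 443 * (1 + 0.265)
sigma_true = 560.4 MPa


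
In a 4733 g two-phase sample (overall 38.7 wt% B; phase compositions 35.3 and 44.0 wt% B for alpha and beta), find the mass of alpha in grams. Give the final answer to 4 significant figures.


f_alpha = (C_beta - C0) / (C_beta - C_alpha)
f_alpha = (44.0 - 38.7) / (44.0 - 35.3) = 0.609195
m_alpha = f_alpha * m_total = 0.609195 * 4733 = 2883 g


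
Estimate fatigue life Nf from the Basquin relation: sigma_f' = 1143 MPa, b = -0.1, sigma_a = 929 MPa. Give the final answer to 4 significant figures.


sigma_a = sigma_f' * (2*Nf)^b
2*Nf = (sigma_a / sigma_f')^(1/b)
2*Nf = (929 / 1143)^(1/-0.1)
2*Nf = 7.94887
Nf = 3.974 cycles


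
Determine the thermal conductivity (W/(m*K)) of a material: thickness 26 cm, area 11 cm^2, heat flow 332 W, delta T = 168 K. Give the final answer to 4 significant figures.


k = Q*L / (A*dT)
L = 0.26 m, A = 1.1e-03 m^2
k = 332 * 0.26 / (1.1e-03 * 168)
k = 467.1 W/(m*K)


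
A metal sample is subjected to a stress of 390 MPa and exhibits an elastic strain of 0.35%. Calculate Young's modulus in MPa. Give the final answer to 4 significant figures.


E = sigma / epsilon
epsilon = 0.35% = 3.5e-03
E = 390 / 3.5e-03
E = 111400 MPa


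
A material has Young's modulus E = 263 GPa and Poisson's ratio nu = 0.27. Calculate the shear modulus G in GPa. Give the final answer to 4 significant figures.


G = E / (2*(1+nu))
G = 263 / (2*(1+0.27))
G = 103.5 GPa


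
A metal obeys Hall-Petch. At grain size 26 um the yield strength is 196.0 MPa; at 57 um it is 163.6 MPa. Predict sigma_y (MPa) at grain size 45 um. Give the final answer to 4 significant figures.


sigma_y = sigma0 + k / sqrt(d)
1/sqrt(d1) = 1/sqrt(2.6e-05) = 196.116;  1/sqrt(d2) = 132.453
k = (sigma1 - sigma2) / (1/sqrt(d1) - 1/sqrt(d2)) = (196.0 - 163.6) / (196.116 - 132.453) = 0.508931 MPa*m^0.5
sigma0 = sigma1 - k/sqrt(d1) = 196.0 - 0.508931*196.116 = 96.1905 MPa
sigma_y(d3) = 96.1905 + 0.508931 / sqrt(4.5e-05) = 172.1 MPa


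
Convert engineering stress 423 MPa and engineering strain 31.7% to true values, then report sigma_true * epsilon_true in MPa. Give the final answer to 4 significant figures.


sigma_true = sigma_eng * (1 + epsilon_eng)
sigma_true = 423 * (1 + 0.317) = 557.091 MPa
epsilon_true = ln(1 + epsilon_eng)
epsilon_true = ln(1 + 0.317) = 0.275356
sigma_true * epsilon_true = 557.091 * 0.275356 = 153.4 MPa


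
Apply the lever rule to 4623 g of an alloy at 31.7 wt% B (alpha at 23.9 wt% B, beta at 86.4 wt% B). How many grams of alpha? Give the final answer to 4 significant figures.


f_alpha = (C_beta - C0) / (C_beta - C_alpha)
f_alpha = (86.4 - 31.7) / (86.4 - 23.9) = 0.8752
m_alpha = f_alpha * m_total = 0.8752 * 4623 = 4046 g


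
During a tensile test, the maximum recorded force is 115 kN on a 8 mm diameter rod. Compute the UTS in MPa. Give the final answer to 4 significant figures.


A0 = pi*(d/2)^2 = pi*(8/2)^2 = 50.2655 mm^2
UTS = F_max / A0 = 115*1000 / 50.2655
UTS = 2288 MPa


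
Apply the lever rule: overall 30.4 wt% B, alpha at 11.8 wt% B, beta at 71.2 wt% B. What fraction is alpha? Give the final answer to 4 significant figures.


f_alpha = (C_beta - C0) / (C_beta - C_alpha)
f_alpha = (71.2 - 30.4) / (71.2 - 11.8)
f_alpha = 0.6869


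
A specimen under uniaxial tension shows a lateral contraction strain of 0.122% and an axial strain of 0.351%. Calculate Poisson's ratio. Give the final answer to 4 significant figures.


nu = -epsilon_lat / epsilon_axial
Lateral strain is contraction (negative), so using magnitudes:
nu = 0.122 / 0.351
nu = 0.3476


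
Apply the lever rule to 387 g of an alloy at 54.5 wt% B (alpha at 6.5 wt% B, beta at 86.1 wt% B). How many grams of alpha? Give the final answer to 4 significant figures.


f_alpha = (C_beta - C0) / (C_beta - C_alpha)
f_alpha = (86.1 - 54.5) / (86.1 - 6.5) = 0.396985
m_alpha = f_alpha * m_total = 0.396985 * 387 = 153.6 g


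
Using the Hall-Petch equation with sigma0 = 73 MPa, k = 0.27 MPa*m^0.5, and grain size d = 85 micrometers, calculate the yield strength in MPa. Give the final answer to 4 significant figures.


sigma_y = sigma0 + k / sqrt(d)
d = 85 um = 8.5e-05 m
sigma_y = 73 + 0.27 / sqrt(8.5e-05)
sigma_y = 102.3 MPa


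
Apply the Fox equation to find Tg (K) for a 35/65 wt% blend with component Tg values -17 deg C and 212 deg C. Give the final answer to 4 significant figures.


1/Tg = w1/Tg1 + w2/Tg2 (in Kelvin)
Tg1 = 256.15 K, Tg2 = 485.15 K
1/Tg = 0.35/256.15 + 0.65/485.15
Tg = 369.5 K


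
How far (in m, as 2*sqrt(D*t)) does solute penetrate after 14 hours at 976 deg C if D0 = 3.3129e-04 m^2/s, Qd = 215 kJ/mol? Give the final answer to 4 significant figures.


Step 1: D = D0 * exp(-Qd/(R*T))
T = 1249.15 K
D = 3.3129e-04 * exp(-215e3 / (8.314 * 1249.15)) = 3.38386e-13 m^2/s
Step 2: L = 2*sqrt(D*t)
t = 14 h = 50400 s
L = 2*sqrt(3.38386e-13 * 50400) = 2.612e-04 m


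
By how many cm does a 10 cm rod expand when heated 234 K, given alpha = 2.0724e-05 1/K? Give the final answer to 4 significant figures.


dL = L0 * alpha * dT
dL = 10 * 2.0724e-05 * 234
dL = 0.04849 cm


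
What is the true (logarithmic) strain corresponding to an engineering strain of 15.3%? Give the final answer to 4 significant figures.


epsilon_true = ln(1 + epsilon_eng)
epsilon_true = ln(1 + 0.153)
epsilon_true = 0.1424


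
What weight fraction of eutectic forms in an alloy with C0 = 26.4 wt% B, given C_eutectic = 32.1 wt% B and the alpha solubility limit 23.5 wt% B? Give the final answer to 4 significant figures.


f_primary = (C_e - C0) / (C_e - C_alpha_max)
f_primary = (32.1 - 26.4) / (32.1 - 23.5)
f_primary = 0.662791
f_eutectic = 1 - 0.662791 = 0.3372


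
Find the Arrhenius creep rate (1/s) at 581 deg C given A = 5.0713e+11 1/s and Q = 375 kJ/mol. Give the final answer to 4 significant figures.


rate = A * exp(-Q / (R*T))
T = 581 + 273.15 = 854.15 K
rate = 5.0713e+11 * exp(-375e3 / (8.314 * 854.15))
rate = 5.91e-12 1/s


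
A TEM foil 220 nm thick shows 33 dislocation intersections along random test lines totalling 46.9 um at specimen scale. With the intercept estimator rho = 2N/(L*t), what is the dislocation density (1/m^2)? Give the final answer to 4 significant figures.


rho = 2N / (L * t)
L = 46.9 um = 4.69e-05 m, t = 220 nm = 2.2e-07 m
rho = 2 * 33 / (4.69e-05 * 2.2e-07)
rho = 6.397e+12 1/m^2


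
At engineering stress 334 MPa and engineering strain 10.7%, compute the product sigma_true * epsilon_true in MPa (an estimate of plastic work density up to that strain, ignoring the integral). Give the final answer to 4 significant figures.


sigma_true = sigma_eng * (1 + epsilon_eng)
sigma_true = 334 * (1 + 0.107) = 369.738 MPa
epsilon_true = ln(1 + epsilon_eng)
epsilon_true = ln(1 + 0.107) = 0.101654
sigma_true * epsilon_true = 369.738 * 0.101654 = 37.59 MPa


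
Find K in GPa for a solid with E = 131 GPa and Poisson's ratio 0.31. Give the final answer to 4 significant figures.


K = E / (3*(1-2*nu))
K = 131 / (3*(1-2*0.31))
K = 114.9 GPa


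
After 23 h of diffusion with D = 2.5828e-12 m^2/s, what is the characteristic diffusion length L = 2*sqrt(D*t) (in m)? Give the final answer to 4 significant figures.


t = 23 hr = 82800 s
Diffusion length = 2*sqrt(D*t)
= 2*sqrt(2.5828e-12 * 82800)
= 9.249e-04 m


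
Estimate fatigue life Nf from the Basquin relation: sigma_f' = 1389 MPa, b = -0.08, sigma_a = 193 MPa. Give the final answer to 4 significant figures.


sigma_a = sigma_f' * (2*Nf)^b
2*Nf = (sigma_a / sigma_f')^(1/b)
2*Nf = (193 / 1389)^(1/-0.08)
2*Nf = 5.17978e+10
Nf = 2.59e+10 cycles


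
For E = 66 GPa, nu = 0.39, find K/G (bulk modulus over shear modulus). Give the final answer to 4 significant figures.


G = E / (2*(1+nu))
G = 66 / (2*(1+0.39)) = 23.741 GPa
K = E / (3*(1-2*nu))
K = 66 / (3*(1-2*0.39)) = 100 GPa
K/G = 100 / 23.741 = 4.212


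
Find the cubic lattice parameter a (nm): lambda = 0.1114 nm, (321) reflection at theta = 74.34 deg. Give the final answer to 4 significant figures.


d = lambda / (2*sin(theta))
d = 0.1114 / (2*sin(74.34 deg))
d = 0.0578473 nm
a = d * sqrt(h^2+k^2+l^2) = 0.0578473 * sqrt(14)
a = 0.2164 nm


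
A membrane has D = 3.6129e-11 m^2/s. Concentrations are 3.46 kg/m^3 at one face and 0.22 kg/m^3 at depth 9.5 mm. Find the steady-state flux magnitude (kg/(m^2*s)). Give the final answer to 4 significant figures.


J = -D * (dC/dx) = D * (C1 - C2) / dx
J = 3.6129e-11 * (3.46 - 0.22) / 9.5e-03
J = 1.232e-08 kg/(m^2*s)


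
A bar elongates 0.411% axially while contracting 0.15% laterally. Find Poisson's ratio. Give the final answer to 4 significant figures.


nu = -epsilon_lat / epsilon_axial
Lateral strain is contraction (negative), so using magnitudes:
nu = 0.15 / 0.411
nu = 0.365


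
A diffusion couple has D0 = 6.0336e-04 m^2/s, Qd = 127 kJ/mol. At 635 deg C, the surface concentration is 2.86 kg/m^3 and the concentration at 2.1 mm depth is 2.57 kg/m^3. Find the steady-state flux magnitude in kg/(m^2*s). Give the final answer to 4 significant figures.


Step 1: D = D0 * exp(-Qd/(R*T))
T = 635 + 273.15 = 908.15 K
D = 6.0336e-04 * exp(-127e3 / (8.314 * 908.15)) = 2.98932e-11 m^2/s
Step 2: J = D * (C1 - C2) / dx
J = 2.98932e-11 * (2.86 - 2.57) / 2.1e-03
J = 4.128e-09 kg/(m^2*s)


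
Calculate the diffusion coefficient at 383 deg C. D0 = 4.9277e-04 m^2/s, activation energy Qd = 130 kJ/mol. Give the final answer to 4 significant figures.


D = D0 * exp(-Qd / (R*T))
T = 656.15 K
D = 4.9277e-04 * exp(-130e3 / (8.314 * 656.15))
D = 2.204e-14 m^2/s


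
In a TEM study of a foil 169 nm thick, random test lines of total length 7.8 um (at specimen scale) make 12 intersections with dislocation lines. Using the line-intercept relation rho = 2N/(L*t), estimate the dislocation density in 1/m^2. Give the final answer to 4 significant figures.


rho = 2N / (L * t)
L = 7.8 um = 7.8e-06 m, t = 169 nm = 1.69e-07 m
rho = 2 * 12 / (7.8e-06 * 1.69e-07)
rho = 1.821e+13 1/m^2


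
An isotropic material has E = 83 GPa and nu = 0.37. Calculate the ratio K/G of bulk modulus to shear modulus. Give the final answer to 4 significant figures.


G = E / (2*(1+nu))
G = 83 / (2*(1+0.37)) = 30.292 GPa
K = E / (3*(1-2*nu))
K = 83 / (3*(1-2*0.37)) = 106.41 GPa
K/G = 106.41 / 30.292 = 3.513


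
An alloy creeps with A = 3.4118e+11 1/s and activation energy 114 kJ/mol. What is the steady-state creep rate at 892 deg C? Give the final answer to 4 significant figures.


rate = A * exp(-Q / (R*T))
T = 892 + 273.15 = 1165.15 K
rate = 3.4118e+11 * exp(-114e3 / (8.314 * 1165.15))
rate = 2.643e+06 1/s


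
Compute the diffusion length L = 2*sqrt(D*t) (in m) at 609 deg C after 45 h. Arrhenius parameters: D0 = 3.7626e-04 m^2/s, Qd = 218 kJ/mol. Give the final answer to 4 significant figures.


Step 1: D = D0 * exp(-Qd/(R*T))
T = 882.15 K
D = 3.7626e-04 * exp(-218e3 / (8.314 * 882.15)) = 4.64103e-17 m^2/s
Step 2: L = 2*sqrt(D*t)
t = 45 h = 162000 s
L = 2*sqrt(4.64103e-17 * 162000) = 5.484e-06 m


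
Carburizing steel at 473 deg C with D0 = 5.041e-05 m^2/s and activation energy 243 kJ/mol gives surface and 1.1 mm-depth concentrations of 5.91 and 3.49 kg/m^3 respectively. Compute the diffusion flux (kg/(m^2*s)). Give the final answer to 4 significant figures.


Step 1: D = D0 * exp(-Qd/(R*T))
T = 473 + 273.15 = 746.15 K
D = 5.041e-05 * exp(-243e3 / (8.314 * 746.15)) = 4.90404e-22 m^2/s
Step 2: J = D * (C1 - C2) / dx
J = 4.90404e-22 * (5.91 - 3.49) / 1.1e-03
J = 1.079e-18 kg/(m^2*s)


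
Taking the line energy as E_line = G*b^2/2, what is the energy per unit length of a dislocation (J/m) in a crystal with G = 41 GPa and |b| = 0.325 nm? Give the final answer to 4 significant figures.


E = G*b^2/2
b = 0.325 nm = 3.25e-10 m
G = 41 GPa = 4.1e+10 Pa
E = 0.5 * 4.1e+10 * (3.25e-10)^2
E = 2.165e-09 J/m


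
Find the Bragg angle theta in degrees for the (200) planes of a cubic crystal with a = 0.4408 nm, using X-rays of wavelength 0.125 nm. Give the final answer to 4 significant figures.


d = a / sqrt(h^2+k^2+l^2)
d = 0.4408 / sqrt(4) = 0.2204 nm
lambda = 2*d*sin(theta)  =>  sin(theta) = lambda / (2*d)
sin(theta) = 0.125 / (2 * 0.2204) = 0.283575
theta = 16.47 deg


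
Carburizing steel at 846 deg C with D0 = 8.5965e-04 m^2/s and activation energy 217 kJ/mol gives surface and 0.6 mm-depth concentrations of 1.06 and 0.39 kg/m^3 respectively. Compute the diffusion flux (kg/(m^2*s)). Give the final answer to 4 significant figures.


Step 1: D = D0 * exp(-Qd/(R*T))
T = 846 + 273.15 = 1119.15 K
D = 8.5965e-04 * exp(-217e3 / (8.314 * 1119.15)) = 6.39452e-14 m^2/s
Step 2: J = D * (C1 - C2) / dx
J = 6.39452e-14 * (1.06 - 0.39) / 6e-04
J = 7.141e-11 kg/(m^2*s)


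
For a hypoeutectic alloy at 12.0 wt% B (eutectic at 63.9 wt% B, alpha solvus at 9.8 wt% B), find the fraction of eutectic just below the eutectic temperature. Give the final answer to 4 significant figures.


f_primary = (C_e - C0) / (C_e - C_alpha_max)
f_primary = (63.9 - 12.0) / (63.9 - 9.8)
f_primary = 0.959335
f_eutectic = 1 - 0.959335 = 0.04067


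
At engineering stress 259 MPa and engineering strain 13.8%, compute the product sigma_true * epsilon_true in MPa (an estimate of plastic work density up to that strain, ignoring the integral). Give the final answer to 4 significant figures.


sigma_true = sigma_eng * (1 + epsilon_eng)
sigma_true = 259 * (1 + 0.138) = 294.742 MPa
epsilon_true = ln(1 + epsilon_eng)
epsilon_true = ln(1 + 0.138) = 0.129272
sigma_true * epsilon_true = 294.742 * 0.129272 = 38.1 MPa


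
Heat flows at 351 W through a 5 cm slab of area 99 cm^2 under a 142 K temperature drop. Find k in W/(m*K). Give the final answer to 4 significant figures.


k = Q*L / (A*dT)
L = 0.05 m, A = 9.9e-03 m^2
k = 351 * 0.05 / (9.9e-03 * 142)
k = 12.48 W/(m*K)


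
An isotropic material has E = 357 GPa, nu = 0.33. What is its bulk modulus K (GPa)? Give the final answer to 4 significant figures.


K = E / (3*(1-2*nu))
K = 357 / (3*(1-2*0.33))
K = 350 GPa


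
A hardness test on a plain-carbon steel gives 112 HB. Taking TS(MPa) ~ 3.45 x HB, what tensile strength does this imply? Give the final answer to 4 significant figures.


TS (MPa) = 3.45 * HB
TS = 3.45 * 112
TS = 386.4 MPa


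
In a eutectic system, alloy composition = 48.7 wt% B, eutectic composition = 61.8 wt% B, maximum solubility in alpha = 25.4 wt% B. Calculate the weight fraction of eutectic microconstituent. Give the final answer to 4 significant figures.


f_primary = (C_e - C0) / (C_e - C_alpha_max)
f_primary = (61.8 - 48.7) / (61.8 - 25.4)
f_primary = 0.35989
f_eutectic = 1 - 0.35989 = 0.6401


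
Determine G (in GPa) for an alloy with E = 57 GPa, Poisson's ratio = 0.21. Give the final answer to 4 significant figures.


G = E / (2*(1+nu))
G = 57 / (2*(1+0.21))
G = 23.55 GPa


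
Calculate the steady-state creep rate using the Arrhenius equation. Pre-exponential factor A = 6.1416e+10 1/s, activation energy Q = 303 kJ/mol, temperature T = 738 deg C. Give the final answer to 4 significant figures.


rate = A * exp(-Q / (R*T))
T = 738 + 273.15 = 1011.15 K
rate = 6.1416e+10 * exp(-303e3 / (8.314 * 1011.15))
rate = 1.365e-05 1/s


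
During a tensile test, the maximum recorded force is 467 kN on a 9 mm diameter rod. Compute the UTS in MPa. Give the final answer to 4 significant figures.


A0 = pi*(d/2)^2 = pi*(9/2)^2 = 63.6173 mm^2
UTS = F_max / A0 = 467*1000 / 63.6173
UTS = 7341 MPa


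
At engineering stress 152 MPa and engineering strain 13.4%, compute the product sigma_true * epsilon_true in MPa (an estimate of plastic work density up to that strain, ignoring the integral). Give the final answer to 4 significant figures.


sigma_true = sigma_eng * (1 + epsilon_eng)
sigma_true = 152 * (1 + 0.134) = 172.368 MPa
epsilon_true = ln(1 + epsilon_eng)
epsilon_true = ln(1 + 0.134) = 0.125751
sigma_true * epsilon_true = 172.368 * 0.125751 = 21.68 MPa


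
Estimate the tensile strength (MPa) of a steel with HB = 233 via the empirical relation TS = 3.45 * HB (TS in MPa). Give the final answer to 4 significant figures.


TS (MPa) = 3.45 * HB
TS = 3.45 * 233
TS = 803.9 MPa


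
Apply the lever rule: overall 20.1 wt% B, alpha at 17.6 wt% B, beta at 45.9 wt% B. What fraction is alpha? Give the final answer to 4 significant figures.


f_alpha = (C_beta - C0) / (C_beta - C_alpha)
f_alpha = (45.9 - 20.1) / (45.9 - 17.6)
f_alpha = 0.9117


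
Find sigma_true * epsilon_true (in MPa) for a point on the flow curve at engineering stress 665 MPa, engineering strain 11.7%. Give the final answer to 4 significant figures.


sigma_true = sigma_eng * (1 + epsilon_eng)
sigma_true = 665 * (1 + 0.117) = 742.805 MPa
epsilon_true = ln(1 + epsilon_eng)
epsilon_true = ln(1 + 0.117) = 0.110647
sigma_true * epsilon_true = 742.805 * 0.110647 = 82.19 MPa


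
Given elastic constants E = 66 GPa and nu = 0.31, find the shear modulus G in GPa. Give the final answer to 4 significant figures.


G = E / (2*(1+nu))
G = 66 / (2*(1+0.31))
G = 25.19 GPa


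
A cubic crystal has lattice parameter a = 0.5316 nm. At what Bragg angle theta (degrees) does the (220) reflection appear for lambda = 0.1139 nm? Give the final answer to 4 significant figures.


d = a / sqrt(h^2+k^2+l^2)
d = 0.5316 / sqrt(8) = 0.187949 nm
lambda = 2*d*sin(theta)  =>  sin(theta) = lambda / (2*d)
sin(theta) = 0.1139 / (2 * 0.187949) = 0.303008
theta = 17.64 deg


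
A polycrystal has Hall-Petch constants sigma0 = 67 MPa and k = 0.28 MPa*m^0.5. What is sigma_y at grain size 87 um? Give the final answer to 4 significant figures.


sigma_y = sigma0 + k / sqrt(d)
d = 87 um = 8.7e-05 m
sigma_y = 67 + 0.28 / sqrt(8.7e-05)
sigma_y = 97.02 MPa


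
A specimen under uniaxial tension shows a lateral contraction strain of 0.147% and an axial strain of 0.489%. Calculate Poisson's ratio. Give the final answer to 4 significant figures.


nu = -epsilon_lat / epsilon_axial
Lateral strain is contraction (negative), so using magnitudes:
nu = 0.147 / 0.489
nu = 0.3006


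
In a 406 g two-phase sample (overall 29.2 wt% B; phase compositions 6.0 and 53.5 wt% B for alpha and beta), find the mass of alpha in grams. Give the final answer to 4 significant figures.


f_alpha = (C_beta - C0) / (C_beta - C_alpha)
f_alpha = (53.5 - 29.2) / (53.5 - 6.0) = 0.511579
m_alpha = f_alpha * m_total = 0.511579 * 406 = 207.7 g


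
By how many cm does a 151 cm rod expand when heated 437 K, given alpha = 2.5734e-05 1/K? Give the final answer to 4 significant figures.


dL = L0 * alpha * dT
dL = 151 * 2.5734e-05 * 437
dL = 1.698 cm


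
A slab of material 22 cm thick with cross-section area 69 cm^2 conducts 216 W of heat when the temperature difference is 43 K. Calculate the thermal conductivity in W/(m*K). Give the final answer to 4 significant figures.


k = Q*L / (A*dT)
L = 0.22 m, A = 6.9e-03 m^2
k = 216 * 0.22 / (6.9e-03 * 43)
k = 160.2 W/(m*K)


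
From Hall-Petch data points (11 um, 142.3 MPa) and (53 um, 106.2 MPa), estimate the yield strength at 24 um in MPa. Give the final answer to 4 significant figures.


sigma_y = sigma0 + k / sqrt(d)
1/sqrt(d1) = 1/sqrt(1.1e-05) = 301.511;  1/sqrt(d2) = 137.361
k = (sigma1 - sigma2) / (1/sqrt(d1) - 1/sqrt(d2)) = (142.3 - 106.2) / (301.511 - 137.361) = 0.21992 MPa*m^0.5
sigma0 = sigma1 - k/sqrt(d1) = 142.3 - 0.21992*301.511 = 75.9917 MPa
sigma_y(d3) = 75.9917 + 0.21992 / sqrt(2.4e-05) = 120.9 MPa


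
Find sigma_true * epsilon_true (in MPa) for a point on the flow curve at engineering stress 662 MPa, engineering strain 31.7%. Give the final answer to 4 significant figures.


sigma_true = sigma_eng * (1 + epsilon_eng)
sigma_true = 662 * (1 + 0.317) = 871.854 MPa
epsilon_true = ln(1 + epsilon_eng)
epsilon_true = ln(1 + 0.317) = 0.275356
sigma_true * epsilon_true = 871.854 * 0.275356 = 240.1 MPa


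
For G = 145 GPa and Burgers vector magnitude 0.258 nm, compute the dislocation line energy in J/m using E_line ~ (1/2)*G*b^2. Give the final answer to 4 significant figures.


E = G*b^2/2
b = 0.258 nm = 2.58e-10 m
G = 145 GPa = 1.45e+11 Pa
E = 0.5 * 1.45e+11 * (2.58e-10)^2
E = 4.826e-09 J/m


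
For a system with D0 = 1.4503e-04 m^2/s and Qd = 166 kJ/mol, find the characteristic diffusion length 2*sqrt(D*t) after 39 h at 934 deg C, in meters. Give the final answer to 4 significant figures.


Step 1: D = D0 * exp(-Qd/(R*T))
T = 1207.15 K
D = 1.4503e-04 * exp(-166e3 / (8.314 * 1207.15)) = 9.51054e-12 m^2/s
Step 2: L = 2*sqrt(D*t)
t = 39 h = 140400 s
L = 2*sqrt(9.51054e-12 * 140400) = 2.311e-03 m


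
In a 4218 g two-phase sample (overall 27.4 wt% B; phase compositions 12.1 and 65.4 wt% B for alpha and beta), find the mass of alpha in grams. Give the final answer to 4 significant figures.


f_alpha = (C_beta - C0) / (C_beta - C_alpha)
f_alpha = (65.4 - 27.4) / (65.4 - 12.1) = 0.712946
m_alpha = f_alpha * m_total = 0.712946 * 4218 = 3007 g


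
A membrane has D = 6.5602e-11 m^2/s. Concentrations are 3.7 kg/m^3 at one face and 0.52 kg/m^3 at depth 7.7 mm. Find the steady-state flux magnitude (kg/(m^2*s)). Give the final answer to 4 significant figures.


J = -D * (dC/dx) = D * (C1 - C2) / dx
J = 6.5602e-11 * (3.7 - 0.52) / 7.7e-03
J = 2.709e-08 kg/(m^2*s)


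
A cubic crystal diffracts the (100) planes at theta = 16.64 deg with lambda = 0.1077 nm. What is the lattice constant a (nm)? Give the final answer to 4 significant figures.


d = lambda / (2*sin(theta))
d = 0.1077 / (2*sin(16.64 deg))
d = 0.188052 nm
a = d * sqrt(h^2+k^2+l^2) = 0.188052 * sqrt(1)
a = 0.1881 nm


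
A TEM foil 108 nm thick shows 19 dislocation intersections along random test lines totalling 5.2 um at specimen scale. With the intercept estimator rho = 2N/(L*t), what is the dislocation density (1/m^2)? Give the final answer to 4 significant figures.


rho = 2N / (L * t)
L = 5.2 um = 5.2e-06 m, t = 108 nm = 1.08e-07 m
rho = 2 * 19 / (5.2e-06 * 1.08e-07)
rho = 6.766e+13 1/m^2


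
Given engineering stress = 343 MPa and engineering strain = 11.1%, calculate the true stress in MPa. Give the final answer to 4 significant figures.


sigma_true = sigma_eng * (1 + epsilon_eng)
sigma_true = 343 * (1 + 0.111)
sigma_true = 381.1 MPa


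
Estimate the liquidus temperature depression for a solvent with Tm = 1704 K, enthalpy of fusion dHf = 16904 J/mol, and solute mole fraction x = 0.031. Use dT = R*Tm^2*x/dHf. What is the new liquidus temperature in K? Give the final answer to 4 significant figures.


dT = R*Tm^2*x / dHf
dT = 8.314 * 1704^2 * 0.031 / 16904
dT = 44.2712 K
T_new = 1704 - 44.2712 = 1660 K


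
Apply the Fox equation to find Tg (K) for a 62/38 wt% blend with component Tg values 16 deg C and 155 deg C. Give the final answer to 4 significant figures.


1/Tg = w1/Tg1 + w2/Tg2 (in Kelvin)
Tg1 = 289.15 K, Tg2 = 428.15 K
1/Tg = 0.62/289.15 + 0.38/428.15
Tg = 329.8 K


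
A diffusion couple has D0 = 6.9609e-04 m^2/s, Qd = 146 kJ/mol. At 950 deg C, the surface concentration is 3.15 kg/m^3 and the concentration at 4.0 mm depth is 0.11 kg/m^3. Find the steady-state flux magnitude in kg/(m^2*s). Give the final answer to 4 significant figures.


Step 1: D = D0 * exp(-Qd/(R*T))
T = 950 + 273.15 = 1223.15 K
D = 6.9609e-04 * exp(-146e3 / (8.314 * 1223.15)) = 4.05049e-10 m^2/s
Step 2: J = D * (C1 - C2) / dx
J = 4.05049e-10 * (3.15 - 0.11) / 4e-03
J = 3.078e-07 kg/(m^2*s)


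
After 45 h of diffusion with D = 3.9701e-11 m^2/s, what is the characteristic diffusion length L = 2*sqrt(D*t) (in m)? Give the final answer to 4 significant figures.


t = 45 hr = 162000 s
Diffusion length = 2*sqrt(D*t)
= 2*sqrt(3.9701e-11 * 162000)
= 5.072e-03 m


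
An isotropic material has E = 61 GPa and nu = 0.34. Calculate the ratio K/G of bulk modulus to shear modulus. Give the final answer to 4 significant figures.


G = E / (2*(1+nu))
G = 61 / (2*(1+0.34)) = 22.7612 GPa
K = E / (3*(1-2*nu))
K = 61 / (3*(1-2*0.34)) = 63.5417 GPa
K/G = 63.5417 / 22.7612 = 2.792


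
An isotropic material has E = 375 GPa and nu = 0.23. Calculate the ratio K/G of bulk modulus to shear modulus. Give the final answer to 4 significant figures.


G = E / (2*(1+nu))
G = 375 / (2*(1+0.23)) = 152.439 GPa
K = E / (3*(1-2*nu))
K = 375 / (3*(1-2*0.23)) = 231.481 GPa
K/G = 231.481 / 152.439 = 1.519


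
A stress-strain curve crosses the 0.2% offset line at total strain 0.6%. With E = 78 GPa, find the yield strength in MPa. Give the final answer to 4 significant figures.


Offset strain = 0.002
Elastic strain at yield = total_strain - offset = 6e-03 - 0.002 = 4e-03
sigma_y = E * elastic_strain = 78000 * 4e-03
sigma_y = 312 MPa


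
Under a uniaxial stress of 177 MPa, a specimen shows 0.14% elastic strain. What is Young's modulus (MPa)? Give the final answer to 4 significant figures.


E = sigma / epsilon
epsilon = 0.14% = 1.4e-03
E = 177 / 1.4e-03
E = 126400 MPa


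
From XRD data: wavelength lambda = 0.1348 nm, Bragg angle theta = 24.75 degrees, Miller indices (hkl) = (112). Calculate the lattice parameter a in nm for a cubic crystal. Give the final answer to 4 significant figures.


d = lambda / (2*sin(theta))
d = 0.1348 / (2*sin(24.75 deg))
d = 0.16099 nm
a = d * sqrt(h^2+k^2+l^2) = 0.16099 * sqrt(6)
a = 0.3943 nm


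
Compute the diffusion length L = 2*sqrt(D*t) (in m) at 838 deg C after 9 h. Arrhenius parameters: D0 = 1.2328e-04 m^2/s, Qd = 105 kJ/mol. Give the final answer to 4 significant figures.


Step 1: D = D0 * exp(-Qd/(R*T))
T = 1111.15 K
D = 1.2328e-04 * exp(-105e3 / (8.314 * 1111.15)) = 1.42795e-09 m^2/s
Step 2: L = 2*sqrt(D*t)
t = 9 h = 32400 s
L = 2*sqrt(1.42795e-09 * 32400) = 0.0136 m


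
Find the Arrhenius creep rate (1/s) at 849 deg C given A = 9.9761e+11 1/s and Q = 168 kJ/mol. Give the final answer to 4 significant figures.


rate = A * exp(-Q / (R*T))
T = 849 + 273.15 = 1122.15 K
rate = 9.9761e+11 * exp(-168e3 / (8.314 * 1122.15))
rate = 15080 1/s


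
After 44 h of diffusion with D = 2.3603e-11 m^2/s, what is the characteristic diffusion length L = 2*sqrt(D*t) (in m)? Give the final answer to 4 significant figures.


t = 44 hr = 158400 s
Diffusion length = 2*sqrt(D*t)
= 2*sqrt(2.3603e-11 * 158400)
= 3.867e-03 m


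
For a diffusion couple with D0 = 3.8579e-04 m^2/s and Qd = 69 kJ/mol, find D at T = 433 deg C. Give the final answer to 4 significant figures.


D = D0 * exp(-Qd / (R*T))
T = 706.15 K
D = 3.8579e-04 * exp(-69e3 / (8.314 * 706.15))
D = 3.035e-09 m^2/s


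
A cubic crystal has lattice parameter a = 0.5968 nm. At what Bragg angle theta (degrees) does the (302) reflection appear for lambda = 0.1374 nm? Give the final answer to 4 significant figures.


d = a / sqrt(h^2+k^2+l^2)
d = 0.5968 / sqrt(13) = 0.165523 nm
lambda = 2*d*sin(theta)  =>  sin(theta) = lambda / (2*d)
sin(theta) = 0.1374 / (2 * 0.165523) = 0.415049
theta = 24.52 deg


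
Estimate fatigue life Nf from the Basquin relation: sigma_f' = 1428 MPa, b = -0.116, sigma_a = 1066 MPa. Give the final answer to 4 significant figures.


sigma_a = sigma_f' * (2*Nf)^b
2*Nf = (sigma_a / sigma_f')^(1/b)
2*Nf = (1066 / 1428)^(1/-0.116)
2*Nf = 12.433
Nf = 6.217 cycles


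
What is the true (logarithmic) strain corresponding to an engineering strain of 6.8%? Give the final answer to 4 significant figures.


epsilon_true = ln(1 + epsilon_eng)
epsilon_true = ln(1 + 0.068)
epsilon_true = 0.06579


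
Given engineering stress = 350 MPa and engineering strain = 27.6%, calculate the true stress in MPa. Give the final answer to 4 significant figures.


sigma_true = sigma_eng * (1 + epsilon_eng)
sigma_true = 350 * (1 + 0.276)
sigma_true = 446.6 MPa


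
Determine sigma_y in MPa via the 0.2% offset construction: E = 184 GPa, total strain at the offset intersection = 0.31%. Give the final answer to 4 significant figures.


Offset strain = 0.002
Elastic strain at yield = total_strain - offset = 3.1e-03 - 0.002 = 1.1e-03
sigma_y = E * elastic_strain = 184000 * 1.1e-03
sigma_y = 202.4 MPa


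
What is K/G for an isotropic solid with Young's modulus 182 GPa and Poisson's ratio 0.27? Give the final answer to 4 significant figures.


G = E / (2*(1+nu))
G = 182 / (2*(1+0.27)) = 71.6535 GPa
K = E / (3*(1-2*nu))
K = 182 / (3*(1-2*0.27)) = 131.884 GPa
K/G = 131.884 / 71.6535 = 1.841


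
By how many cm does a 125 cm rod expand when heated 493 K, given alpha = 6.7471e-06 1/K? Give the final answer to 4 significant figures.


dL = L0 * alpha * dT
dL = 125 * 6.7471e-06 * 493
dL = 0.4158 cm


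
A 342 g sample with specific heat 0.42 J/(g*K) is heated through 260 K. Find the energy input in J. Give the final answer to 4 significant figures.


Q = m * cp * dT
Q = 342 * 0.42 * 260
Q = 37350 J


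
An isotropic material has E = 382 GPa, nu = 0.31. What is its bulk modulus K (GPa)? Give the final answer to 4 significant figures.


K = E / (3*(1-2*nu))
K = 382 / (3*(1-2*0.31))
K = 335.1 GPa


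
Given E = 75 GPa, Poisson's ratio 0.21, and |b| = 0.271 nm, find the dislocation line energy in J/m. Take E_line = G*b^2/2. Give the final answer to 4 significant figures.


Step 1: G = E / (2*(1+nu))
G = 75 / (2*(1+0.21)) = 30.9917 GPa = 3.09917e+10 Pa
Step 2: E_line = G*b^2/2
b = 0.271 nm = 2.71e-10 m
E_line = 0.5 * 3.09917e+10 * (2.71e-10)^2 = 1.138e-09 J/m


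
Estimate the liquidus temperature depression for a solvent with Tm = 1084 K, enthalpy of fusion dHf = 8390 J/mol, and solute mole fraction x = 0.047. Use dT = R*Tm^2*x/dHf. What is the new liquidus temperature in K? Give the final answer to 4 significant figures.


dT = R*Tm^2*x / dHf
dT = 8.314 * 1084^2 * 0.047 / 8390
dT = 54.7274 K
T_new = 1084 - 54.7274 = 1029 K


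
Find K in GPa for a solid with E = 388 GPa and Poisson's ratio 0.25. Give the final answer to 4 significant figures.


K = E / (3*(1-2*nu))
K = 388 / (3*(1-2*0.25))
K = 258.7 GPa


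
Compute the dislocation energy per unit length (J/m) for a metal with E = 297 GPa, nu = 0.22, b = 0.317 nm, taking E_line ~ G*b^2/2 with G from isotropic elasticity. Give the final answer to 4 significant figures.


Step 1: G = E / (2*(1+nu))
G = 297 / (2*(1+0.22)) = 121.721 GPa = 1.21721e+11 Pa
Step 2: E_line = G*b^2/2
b = 0.317 nm = 3.17e-10 m
E_line = 0.5 * 1.21721e+11 * (3.17e-10)^2 = 6.116e-09 J/m


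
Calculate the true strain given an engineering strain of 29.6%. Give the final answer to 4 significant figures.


epsilon_true = ln(1 + epsilon_eng)
epsilon_true = ln(1 + 0.296)
epsilon_true = 0.2593


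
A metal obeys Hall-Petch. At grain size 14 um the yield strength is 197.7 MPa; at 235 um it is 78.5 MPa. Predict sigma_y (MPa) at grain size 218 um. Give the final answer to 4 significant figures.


sigma_y = sigma0 + k / sqrt(d)
1/sqrt(d1) = 1/sqrt(1.4e-05) = 267.261;  1/sqrt(d2) = 65.2328
k = (sigma1 - sigma2) / (1/sqrt(d1) - 1/sqrt(d2)) = (197.7 - 78.5) / (267.261 - 65.2328) = 0.590016 MPa*m^0.5
sigma0 = sigma1 - k/sqrt(d1) = 197.7 - 0.590016*267.261 = 40.0116 MPa
sigma_y(d3) = 40.0116 + 0.590016 / sqrt(2.18e-04) = 79.97 MPa


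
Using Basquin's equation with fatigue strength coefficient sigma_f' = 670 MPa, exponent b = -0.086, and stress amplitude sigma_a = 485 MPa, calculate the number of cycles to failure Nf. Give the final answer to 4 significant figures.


sigma_a = sigma_f' * (2*Nf)^b
2*Nf = (sigma_a / sigma_f')^(1/b)
2*Nf = (485 / 670)^(1/-0.086)
2*Nf = 42.8331
Nf = 21.42 cycles


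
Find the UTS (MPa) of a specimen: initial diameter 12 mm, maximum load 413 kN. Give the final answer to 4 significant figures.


A0 = pi*(d/2)^2 = pi*(12/2)^2 = 113.097 mm^2
UTS = F_max / A0 = 413*1000 / 113.097
UTS = 3652 MPa


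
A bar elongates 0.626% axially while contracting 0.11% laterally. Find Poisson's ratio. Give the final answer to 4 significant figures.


nu = -epsilon_lat / epsilon_axial
Lateral strain is contraction (negative), so using magnitudes:
nu = 0.11 / 0.626
nu = 0.1757


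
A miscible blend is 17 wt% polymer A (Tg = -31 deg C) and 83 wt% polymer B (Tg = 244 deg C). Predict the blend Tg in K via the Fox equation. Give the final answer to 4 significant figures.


1/Tg = w1/Tg1 + w2/Tg2 (in Kelvin)
Tg1 = 242.15 K, Tg2 = 517.15 K
1/Tg = 0.17/242.15 + 0.83/517.15
Tg = 433.5 K


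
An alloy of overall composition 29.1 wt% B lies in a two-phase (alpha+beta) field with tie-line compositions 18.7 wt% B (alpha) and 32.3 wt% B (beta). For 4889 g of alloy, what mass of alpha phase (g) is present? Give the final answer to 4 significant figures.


f_alpha = (C_beta - C0) / (C_beta - C_alpha)
f_alpha = (32.3 - 29.1) / (32.3 - 18.7) = 0.235294
m_alpha = f_alpha * m_total = 0.235294 * 4889 = 1150 g


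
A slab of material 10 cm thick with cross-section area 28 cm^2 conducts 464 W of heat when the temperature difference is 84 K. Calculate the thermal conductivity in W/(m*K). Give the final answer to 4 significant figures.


k = Q*L / (A*dT)
L = 0.1 m, A = 2.8e-03 m^2
k = 464 * 0.1 / (2.8e-03 * 84)
k = 197.3 W/(m*K)


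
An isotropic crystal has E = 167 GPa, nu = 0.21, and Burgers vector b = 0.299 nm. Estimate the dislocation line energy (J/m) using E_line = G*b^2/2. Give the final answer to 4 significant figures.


Step 1: G = E / (2*(1+nu))
G = 167 / (2*(1+0.21)) = 69.0083 GPa = 6.90083e+10 Pa
Step 2: E_line = G*b^2/2
b = 0.299 nm = 2.99e-10 m
E_line = 0.5 * 6.90083e+10 * (2.99e-10)^2 = 3.085e-09 J/m


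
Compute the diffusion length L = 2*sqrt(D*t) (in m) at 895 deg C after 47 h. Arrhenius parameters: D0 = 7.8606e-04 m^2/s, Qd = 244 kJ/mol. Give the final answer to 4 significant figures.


Step 1: D = D0 * exp(-Qd/(R*T))
T = 1168.15 K
D = 7.8606e-04 * exp(-244e3 / (8.314 * 1168.15)) = 9.64788e-15 m^2/s
Step 2: L = 2*sqrt(D*t)
t = 47 h = 169200 s
L = 2*sqrt(9.64788e-15 * 169200) = 8.081e-05 m


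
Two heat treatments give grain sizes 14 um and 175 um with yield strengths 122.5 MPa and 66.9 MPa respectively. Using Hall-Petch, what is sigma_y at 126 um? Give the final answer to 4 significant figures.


sigma_y = sigma0 + k / sqrt(d)
1/sqrt(d1) = 1/sqrt(1.4e-05) = 267.261;  1/sqrt(d2) = 75.5929
k = (sigma1 - sigma2) / (1/sqrt(d1) - 1/sqrt(d2)) = (122.5 - 66.9) / (267.261 - 75.5929) = 0.290084 MPa*m^0.5
sigma0 = sigma1 - k/sqrt(d1) = 122.5 - 0.290084*267.261 = 44.9717 MPa
sigma_y(d3) = 44.9717 + 0.290084 / sqrt(1.26e-04) = 70.81 MPa


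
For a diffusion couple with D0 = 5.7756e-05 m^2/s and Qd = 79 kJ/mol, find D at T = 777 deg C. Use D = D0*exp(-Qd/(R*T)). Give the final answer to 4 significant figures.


D = D0 * exp(-Qd / (R*T))
T = 1050.15 K
D = 5.7756e-05 * exp(-79e3 / (8.314 * 1050.15))
D = 6.792e-09 m^2/s


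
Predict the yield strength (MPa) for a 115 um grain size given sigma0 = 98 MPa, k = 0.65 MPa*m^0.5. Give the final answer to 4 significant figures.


sigma_y = sigma0 + k / sqrt(d)
d = 115 um = 1.15e-04 m
sigma_y = 98 + 0.65 / sqrt(1.15e-04)
sigma_y = 158.6 MPa


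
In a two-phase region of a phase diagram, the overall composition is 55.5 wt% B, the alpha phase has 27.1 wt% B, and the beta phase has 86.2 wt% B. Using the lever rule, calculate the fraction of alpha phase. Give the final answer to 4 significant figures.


f_alpha = (C_beta - C0) / (C_beta - C_alpha)
f_alpha = (86.2 - 55.5) / (86.2 - 27.1)
f_alpha = 0.5195


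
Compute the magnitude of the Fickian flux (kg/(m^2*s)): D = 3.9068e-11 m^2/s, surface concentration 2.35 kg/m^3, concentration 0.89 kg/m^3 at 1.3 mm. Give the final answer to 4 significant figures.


J = -D * (dC/dx) = D * (C1 - C2) / dx
J = 3.9068e-11 * (2.35 - 0.89) / 1.3e-03
J = 4.388e-08 kg/(m^2*s)


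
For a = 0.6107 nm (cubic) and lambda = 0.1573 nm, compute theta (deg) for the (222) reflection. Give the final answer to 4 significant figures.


d = a / sqrt(h^2+k^2+l^2)
d = 0.6107 / sqrt(12) = 0.176294 nm
lambda = 2*d*sin(theta)  =>  sin(theta) = lambda / (2*d)
sin(theta) = 0.1573 / (2 * 0.176294) = 0.44613
theta = 26.5 deg


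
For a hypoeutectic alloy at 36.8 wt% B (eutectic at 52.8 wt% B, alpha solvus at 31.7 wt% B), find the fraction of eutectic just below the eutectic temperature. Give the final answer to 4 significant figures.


f_primary = (C_e - C0) / (C_e - C_alpha_max)
f_primary = (52.8 - 36.8) / (52.8 - 31.7)
f_primary = 0.758294
f_eutectic = 1 - 0.758294 = 0.2417


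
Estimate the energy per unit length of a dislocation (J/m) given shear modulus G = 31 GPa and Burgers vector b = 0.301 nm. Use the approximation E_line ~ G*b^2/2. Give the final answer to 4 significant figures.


E = G*b^2/2
b = 0.301 nm = 3.01e-10 m
G = 31 GPa = 3.1e+10 Pa
E = 0.5 * 3.1e+10 * (3.01e-10)^2
E = 1.404e-09 J/m


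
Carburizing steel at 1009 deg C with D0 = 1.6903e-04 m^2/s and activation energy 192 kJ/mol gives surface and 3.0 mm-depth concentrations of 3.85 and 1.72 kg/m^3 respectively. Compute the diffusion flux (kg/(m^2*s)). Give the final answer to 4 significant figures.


Step 1: D = D0 * exp(-Qd/(R*T))
T = 1009 + 273.15 = 1282.15 K
D = 1.6903e-04 * exp(-192e3 / (8.314 * 1282.15)) = 2.54463e-12 m^2/s
Step 2: J = D * (C1 - C2) / dx
J = 2.54463e-12 * (3.85 - 1.72) / 3e-03
J = 1.807e-09 kg/(m^2*s)
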